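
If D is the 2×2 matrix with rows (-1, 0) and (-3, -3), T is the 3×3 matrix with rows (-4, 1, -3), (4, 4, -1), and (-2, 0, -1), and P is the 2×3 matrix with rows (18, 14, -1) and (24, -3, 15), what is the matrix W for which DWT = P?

W = [[2, -4, -3], [-1, 4, 5]]

W = D⁻¹PT⁻¹ (apply D⁻¹ on the left and T⁻¹ on the right).
D has determinant 3; D⁻¹ = [[-1, 0], [1, -1/3]].
T has determinant -2; T⁻¹ = [[2, -1/2, -11/2], [-3, 1, 8], [-4, 1, 10]].
D⁻¹P = [[-18, -14, 1], [10, 15, -6]].
W = (D⁻¹P)T⁻¹ = [[2, -4, -3], [-1, 4, 5]].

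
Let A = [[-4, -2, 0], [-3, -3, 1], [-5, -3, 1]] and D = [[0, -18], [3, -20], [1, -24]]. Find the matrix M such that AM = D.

Since A multiplies M on the left, M = A⁻¹D.
det A = 4; the adjugate gives A⁻¹ = [[0, 1/2, -1/2], [-1/2, -1, 1], [-3/2, -1/2, 3/2]].
M = A⁻¹D = [[0, 1/2, -1/2], [-1/2, -1, 1], [-3/2, -1/2, 3/2]] · [[0, -18], [3, -20], [1, -24]] = [[1, 2], [-2, 5], [0, 1]].

M = [[1, 2], [-2, 5], [0, 1]]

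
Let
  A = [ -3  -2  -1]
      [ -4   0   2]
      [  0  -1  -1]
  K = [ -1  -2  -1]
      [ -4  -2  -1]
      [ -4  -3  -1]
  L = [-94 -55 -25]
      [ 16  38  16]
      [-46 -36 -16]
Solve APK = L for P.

P = [[2, -3, 0], [-2, -3, -1], [-4, -3, -3]]

Isolating P: multiply by A⁻¹ from the left and K⁻¹ from the right, so P = A⁻¹LK⁻¹.
det A = -2; the adjugate gives A⁻¹ = [[-1, 1/2, 2], [2, -3/2, -5], [-2, 3/2, 4]].
K has determinant -3; K⁻¹ = [[1/3, -1/3, 0], [0, 1, -1], [-4/3, -5/3, 2]].
A⁻¹L = [[10, 2, 1], [18, 13, 6], [28, 23, 10]].
P = (A⁻¹L)K⁻¹ = [[2, -3, 0], [-2, -3, -1], [-4, -3, -3]].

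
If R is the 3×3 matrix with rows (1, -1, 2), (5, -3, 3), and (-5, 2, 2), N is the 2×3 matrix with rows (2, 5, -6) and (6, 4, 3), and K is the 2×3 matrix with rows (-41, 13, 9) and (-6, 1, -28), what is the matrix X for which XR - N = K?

X = [[1, -3, 5], [0, -5, -5]]

XR = K + N = [[-39, 18, 3], [0, 5, -25]].
Right-multiplying both sides by R⁻¹ gives X = (K + N)R⁻¹.
det R = 3, so R⁻¹ = [[-4, 2, 1], [-25/3, 4, 7/3], [-5/3, 1, 2/3]].
X = (K + N)R⁻¹ = [[1, -3, 5], [0, -5, -5]].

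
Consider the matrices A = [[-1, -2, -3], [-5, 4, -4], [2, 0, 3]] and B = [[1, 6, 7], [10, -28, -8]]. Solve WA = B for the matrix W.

W = [[1, 2, 6], [6, -4, -2]]

Since A sits to the right of W, W = BA⁻¹.
det A = -2; the adjugate gives A⁻¹ = [[-6, -3, -10], [-7/2, -3/2, -11/2], [4, 2, 7]].
W = BA⁻¹ = [[1, 6, 7], [10, -28, -8]] · [[-6, -3, -10], [-7/2, -3/2, -11/2], [4, 2, 7]] = [[1, 2, 6], [6, -4, -2]].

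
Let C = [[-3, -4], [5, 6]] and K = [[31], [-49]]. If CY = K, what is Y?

Since C multiplies Y on the left, Y = C⁻¹K.
det C = 2; the adjugate gives C⁻¹ = [[3, 2], [-5/2, -3/2]].
Y = C⁻¹K = [[3, 2], [-5/2, -3/2]] · [[31], [-49]] = [[-5], [-4]].

Y = [[-5], [-4]]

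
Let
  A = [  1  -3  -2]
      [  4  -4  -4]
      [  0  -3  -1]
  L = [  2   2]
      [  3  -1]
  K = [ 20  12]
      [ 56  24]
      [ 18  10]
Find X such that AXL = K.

X = [[4, 4], [-3, -2], [3, 4]]

X = A⁻¹KL⁻¹ (apply A⁻¹ on the left and L⁻¹ on the right).
A has determinant 4; A⁻¹ = [[-2, 3/4, 1], [1, -1/4, -1], [-3, 3/4, 2]].
det L = -8; the adjugate gives L⁻¹ = [[1/8, 1/4], [3/8, -1/4]].
A⁻¹K = [[20, 4], [-12, -4], [18, 2]].
X = (A⁻¹K)L⁻¹ = [[4, 4], [-3, -2], [3, 4]].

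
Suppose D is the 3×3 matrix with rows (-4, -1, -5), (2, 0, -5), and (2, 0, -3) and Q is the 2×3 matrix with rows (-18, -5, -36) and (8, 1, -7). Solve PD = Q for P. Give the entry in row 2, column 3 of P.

D is on the right of P, so right-multiply by D⁻¹: P = QD⁻¹.
det D = 4; the adjugate gives D⁻¹ = [[0, -3/4, 5/4], [-1, 11/2, -15/2], [0, -1/2, 1/2]].
P = QD⁻¹ = [[-18, -5, -36], [8, 1, -7]] · [[0, -3/4, 5/4], [-1, 11/2, -15/2], [0, -1/2, 1/2]] = [[5, 4, -3], [-1, 3, -1]].

-1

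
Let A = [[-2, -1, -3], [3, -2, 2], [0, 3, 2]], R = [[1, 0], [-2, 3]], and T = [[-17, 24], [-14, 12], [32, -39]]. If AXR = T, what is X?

Isolating X: multiply by A⁻¹ from the left and R⁻¹ from the right, so X = A⁻¹TR⁻¹.
A has determinant -1; A⁻¹ = [[10, 7, 8], [6, 4, 5], [-9, -6, -7]].
det R = 3; the adjugate gives R⁻¹ = [[1, 0], [2/3, 1/3]].
A⁻¹T = [[-12, 12], [2, -3], [13, -15]].
X = (A⁻¹T)R⁻¹ = [[-4, 4], [0, -1], [3, -5]].

X = [[-4, 4], [0, -1], [3, -5]]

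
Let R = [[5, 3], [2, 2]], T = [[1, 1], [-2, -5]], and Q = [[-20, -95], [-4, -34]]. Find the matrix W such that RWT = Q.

W = [[3, 5], [5, 0]]

Isolating W: multiply by R⁻¹ from the left and T⁻¹ from the right, so W = R⁻¹QT⁻¹.
det R = 4; the adjugate gives R⁻¹ = [[1/2, -3/4], [-1/2, 5/4]].
det T = -3, so T⁻¹ = [[5/3, 1/3], [-2/3, -1/3]].
R⁻¹Q = [[-7, -22], [5, 5]].
W = (R⁻¹Q)T⁻¹ = [[3, 5], [5, 0]].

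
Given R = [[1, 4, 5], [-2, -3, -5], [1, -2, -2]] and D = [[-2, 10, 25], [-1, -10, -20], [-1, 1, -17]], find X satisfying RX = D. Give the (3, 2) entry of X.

R is on the left of X, so left-multiply by R⁻¹: X = R⁻¹D.
det R = -5, so R⁻¹ = [[4/5, 2/5, 1], [9/5, 7/5, 1], [-7/5, -6/5, -1]].
X = R⁻¹D = [[4/5, 2/5, 1], [9/5, 7/5, 1], [-7/5, -6/5, -1]] · [[-2, 10, 25], [-1, -10, -20], [-1, 1, -17]] = [[-3, 5, -5], [-6, 5, 0], [5, -3, 6]].

-3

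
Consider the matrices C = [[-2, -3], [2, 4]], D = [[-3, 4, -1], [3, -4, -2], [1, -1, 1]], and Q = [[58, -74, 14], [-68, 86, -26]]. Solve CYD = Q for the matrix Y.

Y = [[0, -5, 1], [4, 2, -4]]

Left-multiply by C⁻¹ and right-multiply by D⁻¹: Y = C⁻¹QD⁻¹.
det C = -2; the adjugate gives C⁻¹ = [[-2, -3/2], [1, 1]].
det D = -3; the adjugate gives D⁻¹ = [[2, 1, 4], [5/3, 2/3, 3], [-1/3, -1/3, 0]].
C⁻¹Q = [[-14, 19, 11], [-10, 12, -12]].
Y = (C⁻¹Q)D⁻¹ = [[0, -5, 1], [4, 2, -4]].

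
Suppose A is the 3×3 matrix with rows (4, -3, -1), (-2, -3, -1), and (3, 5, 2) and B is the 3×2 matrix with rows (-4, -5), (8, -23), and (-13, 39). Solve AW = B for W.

W = [[-2, 3], [-1, 4], [-1, 5]]

Since A multiplies W on the left, W = A⁻¹B.
A has determinant -6; A⁻¹ = [[1/6, -1/6, 0], [-1/6, -11/6, -1], [1/6, 29/6, 3]].
W = A⁻¹B = [[1/6, -1/6, 0], [-1/6, -11/6, -1], [1/6, 29/6, 3]] · [[-4, -5], [8, -23], [-13, 39]] = [[-2, 3], [-1, 4], [-1, 5]].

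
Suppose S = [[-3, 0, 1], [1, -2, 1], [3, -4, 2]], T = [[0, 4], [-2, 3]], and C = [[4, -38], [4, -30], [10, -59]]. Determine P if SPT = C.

P = [[1, -1], [1, -2], [-5, -5]]

Isolating P: multiply by S⁻¹ from the left and T⁻¹ from the right, so P = S⁻¹CT⁻¹.
det S = 2, so S⁻¹ = [[0, -2, 1], [1/2, -9/2, 2], [1, -6, 3]].
det T = 8; the adjugate gives T⁻¹ = [[3/8, -1/2], [1/4, 0]].
S⁻¹C = [[2, 1], [4, -2], [10, -35]].
P = (S⁻¹C)T⁻¹ = [[1, -1], [1, -2], [-5, -5]].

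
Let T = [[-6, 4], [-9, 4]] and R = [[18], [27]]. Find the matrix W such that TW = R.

W = [[-3], [0]]

T is on the left of W, so left-multiply by T⁻¹: W = T⁻¹R.
T has determinant 12; T⁻¹ = [[1/3, -1/3], [3/4, -1/2]].
W = T⁻¹R = [[1/3, -1/3], [3/4, -1/2]] · [[18], [27]] = [[-3], [0]].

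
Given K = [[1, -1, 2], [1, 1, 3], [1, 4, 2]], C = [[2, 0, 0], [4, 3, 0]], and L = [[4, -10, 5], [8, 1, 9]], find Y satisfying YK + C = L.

Y = [[3, 1, -2], [3, 1, 0]]

YK = L − C = [[2, -10, 5], [4, -2, 9]].
K is on the right of Y, so right-multiply by K⁻¹: Y = (L − C)K⁻¹.
K has determinant -5; K⁻¹ = [[2, -2, 1], [-1/5, 0, 1/5], [-3/5, 1, -2/5]].
Y = (L − C)K⁻¹ = [[3, 1, -2], [3, 1, 0]].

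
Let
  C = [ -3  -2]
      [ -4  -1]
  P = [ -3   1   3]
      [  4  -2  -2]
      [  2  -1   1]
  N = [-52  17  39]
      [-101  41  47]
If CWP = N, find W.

W = [[-4, 2, 5], [-3, -5, -4]]

Isolating W: multiply by C⁻¹ from the left and P⁻¹ from the right, so W = C⁻¹NP⁻¹.
det C = -5, so C⁻¹ = [[1/5, -2/5], [-4/5, 3/5]].
det P = 4; the adjugate gives P⁻¹ = [[-1, -1, 1], [-2, -9/4, 3/2], [0, -1/4, 1/2]].
C⁻¹N = [[30, -13, -11], [-19, 11, -3]].
W = (C⁻¹N)P⁻¹ = [[-4, 2, 5], [-3, -5, -4]].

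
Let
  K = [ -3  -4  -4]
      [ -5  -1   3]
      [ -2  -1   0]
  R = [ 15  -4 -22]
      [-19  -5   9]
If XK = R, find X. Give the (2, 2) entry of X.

Since K sits to the right of X, X = RK⁻¹.
det K = 3, so K⁻¹ = [[1, 4/3, -16/3], [-2, -8/3, 29/3], [1, 5/3, -17/3]].
X = RK⁻¹ = [[15, -4, -22], [-19, -5, 9]] · [[1, 4/3, -16/3], [-2, -8/3, 29/3], [1, 5/3, -17/3]] = [[1, -6, 6], [0, 3, 2]].

3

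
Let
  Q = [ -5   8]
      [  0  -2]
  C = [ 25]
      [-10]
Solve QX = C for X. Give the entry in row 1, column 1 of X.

3

Left-multiplying both sides by Q⁻¹ gives X = Q⁻¹C.
det Q = 10; the adjugate gives Q⁻¹ = [[-1/5, -4/5], [0, -1/2]].
X = Q⁻¹C = [[-1/5, -4/5], [0, -1/2]] · [[25], [-10]] = [[3], [5]].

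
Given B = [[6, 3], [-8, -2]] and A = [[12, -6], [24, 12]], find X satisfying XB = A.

Right-multiplying both sides by B⁻¹ gives X = AB⁻¹.
B has determinant 12; B⁻¹ = [[-1/6, -1/4], [2/3, 1/2]].
X = AB⁻¹ = [[12, -6], [24, 12]] · [[-1/6, -1/4], [2/3, 1/2]] = [[-6, -6], [4, 0]].

X = [[-6, -6], [4, 0]]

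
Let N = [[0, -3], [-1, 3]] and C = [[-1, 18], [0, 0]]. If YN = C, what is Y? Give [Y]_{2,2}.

N is on the right of Y, so right-multiply by N⁻¹: Y = CN⁻¹.
N has determinant -3; N⁻¹ = [[-1, -1], [-1/3, 0]].
Y = CN⁻¹ = [[-1, 18], [0, 0]] · [[-1, -1], [-1/3, 0]] = [[-5, 1], [0, 0]].

0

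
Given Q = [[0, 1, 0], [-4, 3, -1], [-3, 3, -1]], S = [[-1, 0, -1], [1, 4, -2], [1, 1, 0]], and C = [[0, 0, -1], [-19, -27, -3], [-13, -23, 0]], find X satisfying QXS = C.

X = [[-5, 1, 0], [3, -1, 4], [4, 4, -5]]

Left-multiply by Q⁻¹ and right-multiply by S⁻¹: X = Q⁻¹CS⁻¹.
Q has determinant -1; Q⁻¹ = [[0, -1, 1], [1, 0, 0], [3, 3, -4]].
S has determinant 1; S⁻¹ = [[2, -1, 4], [-2, 1, -3], [-3, 1, -4]].
Q⁻¹C = [[6, 4, 3], [0, 0, -1], [-5, 11, -12]].
X = (Q⁻¹C)S⁻¹ = [[-5, 1, 0], [3, -1, 4], [4, 4, -5]].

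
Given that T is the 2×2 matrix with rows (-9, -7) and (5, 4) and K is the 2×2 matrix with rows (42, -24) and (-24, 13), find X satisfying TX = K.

X = [[0, 5], [-6, -3]]

Left-multiplying both sides by T⁻¹ gives X = T⁻¹K.
T has determinant -1; T⁻¹ = [[-4, -7], [5, 9]].
X = T⁻¹K = [[-4, -7], [5, 9]] · [[42, -24], [-24, 13]] = [[0, 5], [-6, -3]].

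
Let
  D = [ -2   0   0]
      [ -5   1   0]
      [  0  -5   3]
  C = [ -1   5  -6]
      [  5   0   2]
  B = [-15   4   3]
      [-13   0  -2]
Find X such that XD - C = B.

X = [[-2, 4, -1], [4, 0, 0]]

XD = B + C = [[-16, 9, -3], [-8, 0, 0]].
Right-multiplying both sides by D⁻¹ gives X = (B + C)D⁻¹.
det D = -6, so D⁻¹ = [[-1/2, 0, 0], [-5/2, 1, 0], [-25/6, 5/3, 1/3]].
X = (B + C)D⁻¹ = [[-2, 4, -1], [4, 0, 0]].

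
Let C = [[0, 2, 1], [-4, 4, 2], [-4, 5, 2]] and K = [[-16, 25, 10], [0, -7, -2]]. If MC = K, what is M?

M = [[2, -1, 5], [-2, 3, -3]]

Since C sits to the right of M, M = KC⁻¹.
det C = -4, so C⁻¹ = [[1/2, -1/4, 0], [0, -1, 1], [1, 2, -2]].
M = KC⁻¹ = [[-16, 25, 10], [0, -7, -2]] · [[1/2, -1/4, 0], [0, -1, 1], [1, 2, -2]] = [[2, -1, 5], [-2, 3, -3]].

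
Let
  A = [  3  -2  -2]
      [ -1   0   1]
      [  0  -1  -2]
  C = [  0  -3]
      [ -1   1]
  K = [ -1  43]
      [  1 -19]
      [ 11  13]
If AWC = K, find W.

W = [[-2, 5], [0, 3], [4, 4]]

Isolating W: multiply by A⁻¹ from the left and C⁻¹ from the right, so W = A⁻¹KC⁻¹.
det A = 5, so A⁻¹ = [[1/5, -2/5, -2/5], [-2/5, -6/5, -1/5], [1/5, 3/5, -2/5]].
det C = -3, so C⁻¹ = [[-1/3, -1], [-1/3, 0]].
A⁻¹K = [[-5, 11], [-3, 3], [-4, -8]].
W = (A⁻¹K)C⁻¹ = [[-2, 5], [0, 3], [4, 4]].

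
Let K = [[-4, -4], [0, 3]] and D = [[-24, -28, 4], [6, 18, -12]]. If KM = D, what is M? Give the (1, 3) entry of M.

3

Left-multiplying both sides by K⁻¹ gives M = K⁻¹D.
det K = -12; the adjugate gives K⁻¹ = [[-1/4, -1/3], [0, 1/3]].
M = K⁻¹D = [[-1/4, -1/3], [0, 1/3]] · [[-24, -28, 4], [6, 18, -12]] = [[4, 1, 3], [2, 6, -4]].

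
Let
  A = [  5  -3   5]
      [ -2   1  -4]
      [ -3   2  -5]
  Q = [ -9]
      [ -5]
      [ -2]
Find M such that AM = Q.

M = [[-4], [3], [4]]

A is on the left of M, so left-multiply by A⁻¹: M = A⁻¹Q.
A has determinant 4; A⁻¹ = [[3/4, -5/4, 7/4], [1/2, -5/2, 5/2], [-1/4, -1/4, -1/4]].
M = A⁻¹Q = [[3/4, -5/4, 7/4], [1/2, -5/2, 5/2], [-1/4, -1/4, -1/4]] · [[-9], [-5], [-2]] = [[-4], [3], [4]].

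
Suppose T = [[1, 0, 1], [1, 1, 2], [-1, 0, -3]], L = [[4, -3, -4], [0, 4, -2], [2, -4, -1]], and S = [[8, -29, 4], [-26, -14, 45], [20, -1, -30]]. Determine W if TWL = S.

W = [[4, -5, 3], [-4, -5, -2], [-1, -2, -5]]

Left-multiply by T⁻¹ and right-multiply by L⁻¹: W = T⁻¹SL⁻¹.
det T = -2, so T⁻¹ = [[3/2, 0, 1/2], [-1/2, 1, 1/2], [-1/2, 0, -1/2]].
det L = -4; the adjugate gives L⁻¹ = [[3, -13/4, -11/2], [1, -1, -2], [2, -5/2, -4]].
T⁻¹S = [[22, -44, -9], [-20, 0, 28], [-14, 15, 13]].
W = (T⁻¹S)L⁻¹ = [[4, -5, 3], [-4, -5, -2], [-1, -2, -5]].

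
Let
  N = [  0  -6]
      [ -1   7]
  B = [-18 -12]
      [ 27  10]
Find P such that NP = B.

N is on the left of P, so left-multiply by N⁻¹: P = N⁻¹B.
N has determinant -6; N⁻¹ = [[-7/6, -1], [-1/6, 0]].
P = N⁻¹B = [[-7/6, -1], [-1/6, 0]] · [[-18, -12], [27, 10]] = [[-6, 4], [3, 2]].

P = [[-6, 4], [3, 2]]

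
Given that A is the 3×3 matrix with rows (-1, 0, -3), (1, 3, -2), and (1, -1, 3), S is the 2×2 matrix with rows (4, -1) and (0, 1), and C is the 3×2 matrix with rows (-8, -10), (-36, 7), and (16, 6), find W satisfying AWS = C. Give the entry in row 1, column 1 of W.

Left-multiply by A⁻¹ and right-multiply by S⁻¹: W = A⁻¹CS⁻¹.
A has determinant 5; A⁻¹ = [[7/5, 3/5, 9/5], [-1, 0, -1], [-4/5, -1/5, -3/5]].
det S = 4, so S⁻¹ = [[1/4, 1/4], [0, 1]].
A⁻¹C = [[-4, 1], [-8, 4], [4, 3]].
W = (A⁻¹C)S⁻¹ = [[-1, 0], [-2, 2], [1, 4]].

-1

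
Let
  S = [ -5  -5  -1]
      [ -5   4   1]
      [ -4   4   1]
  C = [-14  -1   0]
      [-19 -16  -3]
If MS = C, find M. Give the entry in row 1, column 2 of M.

S is on the right of M, so right-multiply by S⁻¹: M = CS⁻¹.
det S = -1, so S⁻¹ = [[0, -1, 1], [-1, 9, -10], [4, -40, 45]].
M = CS⁻¹ = [[-14, -1, 0], [-19, -16, -3]] · [[0, -1, 1], [-1, 9, -10], [4, -40, 45]] = [[1, 5, -4], [4, -5, 6]].

5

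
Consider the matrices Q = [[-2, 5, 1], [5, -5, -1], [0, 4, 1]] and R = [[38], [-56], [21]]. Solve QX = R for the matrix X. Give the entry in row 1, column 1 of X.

-6

Q is on the left of X, so left-multiply by Q⁻¹: X = Q⁻¹R.
Q has determinant -3; Q⁻¹ = [[1/3, 1/3, 0], [5/3, 2/3, -1], [-20/3, -8/3, 5]].
X = Q⁻¹R = [[1/3, 1/3, 0], [5/3, 2/3, -1], [-20/3, -8/3, 5]] · [[38], [-56], [21]] = [[-6], [5], [1]].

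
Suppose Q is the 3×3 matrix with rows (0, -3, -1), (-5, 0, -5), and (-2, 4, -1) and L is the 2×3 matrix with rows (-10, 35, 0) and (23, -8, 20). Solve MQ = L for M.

M = [[-5, 0, 5], [4, -5, 1]]

Since Q sits to the right of M, M = LQ⁻¹.
Q has determinant 5; Q⁻¹ = [[4, -7/5, 3], [1, -2/5, 1], [-4, 6/5, -3]].
M = LQ⁻¹ = [[-10, 35, 0], [23, -8, 20]] · [[4, -7/5, 3], [1, -2/5, 1], [-4, 6/5, -3]] = [[-5, 0, 5], [4, -5, 1]].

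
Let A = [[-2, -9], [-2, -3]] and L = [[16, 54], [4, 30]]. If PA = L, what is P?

Since A sits to the right of P, P = LA⁻¹.
A has determinant -12; A⁻¹ = [[1/4, -3/4], [-1/6, 1/6]].
P = LA⁻¹ = [[16, 54], [4, 30]] · [[1/4, -3/4], [-1/6, 1/6]] = [[-5, -3], [-4, 2]].

P = [[-5, -3], [-4, 2]]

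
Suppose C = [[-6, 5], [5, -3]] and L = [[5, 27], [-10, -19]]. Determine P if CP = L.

P = [[-5, -2], [-5, 3]]

Since C multiplies P on the left, P = C⁻¹L.
det C = -7; the adjugate gives C⁻¹ = [[3/7, 5/7], [5/7, 6/7]].
P = C⁻¹L = [[3/7, 5/7], [5/7, 6/7]] · [[5, 27], [-10, -19]] = [[-5, -2], [-5, 3]].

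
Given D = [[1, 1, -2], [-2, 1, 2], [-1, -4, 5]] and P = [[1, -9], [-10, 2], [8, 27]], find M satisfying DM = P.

M = [[5, -1], [-2, -4], [1, 2]]

Since D multiplies M on the left, M = D⁻¹P.
det D = 3, so D⁻¹ = [[13/3, 1, 4/3], [8/3, 1, 2/3], [3, 1, 1]].
M = D⁻¹P = [[13/3, 1, 4/3], [8/3, 1, 2/3], [3, 1, 1]] · [[1, -9], [-10, 2], [8, 27]] = [[5, -1], [-2, -4], [1, 2]].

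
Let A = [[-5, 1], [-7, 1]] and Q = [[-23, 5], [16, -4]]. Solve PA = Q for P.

Since A sits to the right of P, P = QA⁻¹.
A has determinant 2; A⁻¹ = [[1/2, -1/2], [7/2, -5/2]].
P = QA⁻¹ = [[-23, 5], [16, -4]] · [[1/2, -1/2], [7/2, -5/2]] = [[6, -1], [-6, 2]].

P = [[6, -1], [-6, 2]]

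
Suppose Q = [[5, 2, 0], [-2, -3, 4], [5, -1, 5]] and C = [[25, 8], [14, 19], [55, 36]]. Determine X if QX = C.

Since Q multiplies X on the left, X = Q⁻¹C.
det Q = 5, so Q⁻¹ = [[-11/5, -2, 8/5], [6, 5, -4], [17/5, 3, -11/5]].
X = Q⁻¹C = [[-11/5, -2, 8/5], [6, 5, -4], [17/5, 3, -11/5]] · [[25, 8], [14, 19], [55, 36]] = [[5, 2], [0, -1], [6, 5]].

X = [[5, 2], [0, -1], [6, 5]]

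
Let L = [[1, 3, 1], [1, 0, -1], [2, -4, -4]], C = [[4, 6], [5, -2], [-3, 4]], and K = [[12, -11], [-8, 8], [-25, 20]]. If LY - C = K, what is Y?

Y = [[2, 2], [3, -1], [5, -4]]

LY = K + C = [[16, -5], [-3, 6], [-28, 24]].
L is on the left of Y, so left-multiply by L⁻¹: Y = L⁻¹(K + C).
det L = -2, so L⁻¹ = [[2, -4, 3/2], [-1, 3, -1], [2, -5, 3/2]].
Y = L⁻¹(K + C) = [[2, 2], [3, -1], [5, -4]].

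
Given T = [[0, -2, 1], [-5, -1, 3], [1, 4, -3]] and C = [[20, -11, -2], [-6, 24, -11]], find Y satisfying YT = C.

Y = [[-2, -5, -5], [-5, 2, 4]]

Since T sits to the right of Y, Y = CT⁻¹.
T has determinant 5; T⁻¹ = [[-9/5, -2/5, -1], [-12/5, -1/5, -1], [-19/5, -2/5, -2]].
Y = CT⁻¹ = [[20, -11, -2], [-6, 24, -11]] · [[-9/5, -2/5, -1], [-12/5, -1/5, -1], [-19/5, -2/5, -2]] = [[-2, -5, -5], [-5, 2, 4]].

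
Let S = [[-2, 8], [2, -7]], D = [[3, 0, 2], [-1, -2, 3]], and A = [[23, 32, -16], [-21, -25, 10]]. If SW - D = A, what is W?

W = [[3, 4, 3], [4, 5, -1]]

SW = A + D = [[26, 32, -14], [-22, -27, 13]].
Since S multiplies W on the left, W = S⁻¹(A + D).
S has determinant -2; S⁻¹ = [[7/2, 4], [1, 1]].
W = S⁻¹(A + D) = [[3, 4, 3], [4, 5, -1]].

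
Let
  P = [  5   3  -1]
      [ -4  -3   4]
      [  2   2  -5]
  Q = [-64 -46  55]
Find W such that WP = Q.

W = [[-6, 6, -5]]

P is on the right of W, so right-multiply by P⁻¹: W = QP⁻¹.
P has determinant 1; P⁻¹ = [[7, 13, 9], [-12, -23, -16], [-2, -4, -3]].
W = QP⁻¹ = [[-64, -46, 55]] · [[7, 13, 9], [-12, -23, -16], [-2, -4, -3]] = [[-6, 6, -5]].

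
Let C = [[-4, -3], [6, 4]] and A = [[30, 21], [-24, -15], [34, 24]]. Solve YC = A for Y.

Y = [[-3, 3], [-3, -6], [-4, 3]]

Right-multiplying both sides by C⁻¹ gives Y = AC⁻¹.
C has determinant 2; C⁻¹ = [[2, 3/2], [-3, -2]].
Y = AC⁻¹ = [[30, 21], [-24, -15], [34, 24]] · [[2, 3/2], [-3, -2]] = [[-3, 3], [-3, -6], [-4, 3]].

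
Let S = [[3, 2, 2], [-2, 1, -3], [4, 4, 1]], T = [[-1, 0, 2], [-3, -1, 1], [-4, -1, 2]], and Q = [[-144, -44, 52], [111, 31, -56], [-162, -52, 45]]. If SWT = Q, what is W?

Left-multiply by S⁻¹ and right-multiply by T⁻¹: W = S⁻¹QT⁻¹.
det S = -5, so S⁻¹ = [[-13/5, -6/5, 8/5], [2, 1, -1], [12/5, 4/5, -7/5]].
det T = -1, so T⁻¹ = [[1, 2, -2], [-2, -6, 5], [1, 1, -1]].
S⁻¹Q = [[-18, -6, 4], [-15, -5, 3], [-30, -8, 17]].
W = (S⁻¹Q)T⁻¹ = [[-2, 4, 2], [-2, 3, 2], [3, 5, 3]].

W = [[-2, 4, 2], [-2, 3, 2], [3, 5, 3]]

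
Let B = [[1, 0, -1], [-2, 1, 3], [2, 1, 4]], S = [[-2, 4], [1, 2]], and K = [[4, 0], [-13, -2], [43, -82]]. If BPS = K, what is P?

Left-multiply by B⁻¹ and right-multiply by S⁻¹: P = B⁻¹KS⁻¹.
B has determinant 5; B⁻¹ = [[1/5, -1/5, 1/5], [14/5, 6/5, -1/5], [-4/5, -1/5, 1/5]].
det S = -8, so S⁻¹ = [[-1/4, 1/2], [1/8, 1/4]].
B⁻¹K = [[12, -16], [-13, 14], [8, -16]].
P = (B⁻¹K)S⁻¹ = [[-5, 2], [5, -3], [-4, 0]].

P = [[-5, 2], [5, -3], [-4, 0]]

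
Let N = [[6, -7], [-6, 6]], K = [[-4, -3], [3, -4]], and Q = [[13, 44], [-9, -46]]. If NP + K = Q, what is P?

NP = Q − K = [[17, 47], [-12, -42]].
Since N multiplies P on the left, P = N⁻¹(Q − K).
det N = -6; the adjugate gives N⁻¹ = [[-1, -7/6], [-1, -1]].
P = N⁻¹(Q − K) = [[-3, 2], [-5, -5]].

P = [[-3, 2], [-5, -5]]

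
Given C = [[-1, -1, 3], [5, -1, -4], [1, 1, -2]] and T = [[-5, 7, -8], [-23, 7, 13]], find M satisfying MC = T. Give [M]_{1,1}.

-6

C is on the right of M, so right-multiply by C⁻¹: M = TC⁻¹.
det C = 6, so C⁻¹ = [[1, 1/6, 7/6], [1, -1/6, 11/6], [1, 0, 1]].
M = TC⁻¹ = [[-5, 7, -8], [-23, 7, 13]] · [[1, 1/6, 7/6], [1, -1/6, 11/6], [1, 0, 1]] = [[-6, -2, -1], [-3, -5, -1]].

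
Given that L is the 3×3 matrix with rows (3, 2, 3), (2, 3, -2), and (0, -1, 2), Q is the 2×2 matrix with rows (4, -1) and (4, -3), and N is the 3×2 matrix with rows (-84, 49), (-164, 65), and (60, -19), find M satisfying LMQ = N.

M = [[-3, -1], [-5, -4], [4, -1]]

Left-multiply by L⁻¹ and right-multiply by Q⁻¹: M = L⁻¹NQ⁻¹.
det L = -2; the adjugate gives L⁻¹ = [[-2, 7/2, 13/2], [2, -3, -6], [1, -3/2, -5/2]].
det Q = -8; the adjugate gives Q⁻¹ = [[3/8, -1/8], [1/2, -1/2]].
L⁻¹N = [[-16, 6], [-36, 17], [12, -1]].
M = (L⁻¹N)Q⁻¹ = [[-3, -1], [-5, -4], [4, -1]].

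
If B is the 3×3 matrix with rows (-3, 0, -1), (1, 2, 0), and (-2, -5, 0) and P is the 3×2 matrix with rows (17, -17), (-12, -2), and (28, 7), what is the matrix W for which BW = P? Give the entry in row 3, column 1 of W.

-5

B is on the left of W, so left-multiply by B⁻¹: W = B⁻¹P.
B has determinant 1; B⁻¹ = [[0, 5, 2], [0, -2, -1], [-1, -15, -6]].
W = B⁻¹P = [[0, 5, 2], [0, -2, -1], [-1, -15, -6]] · [[17, -17], [-12, -2], [28, 7]] = [[-4, 4], [-4, -3], [-5, 5]].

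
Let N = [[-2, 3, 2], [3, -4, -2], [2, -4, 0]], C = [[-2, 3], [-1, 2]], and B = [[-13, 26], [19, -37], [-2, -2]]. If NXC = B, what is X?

X = [[-5, -3], [-4, 1], [1, 2]]

X = N⁻¹BC⁻¹ (apply N⁻¹ on the left and C⁻¹ on the right).
N has determinant -4; N⁻¹ = [[2, 2, -1/2], [1, 1, -1/2], [1, 1/2, 1/4]].
det C = -1; the adjugate gives C⁻¹ = [[-2, 3], [-1, 2]].
N⁻¹B = [[13, -21], [7, -10], [-4, 7]].
X = (N⁻¹B)C⁻¹ = [[-5, -3], [-4, 1], [1, 2]].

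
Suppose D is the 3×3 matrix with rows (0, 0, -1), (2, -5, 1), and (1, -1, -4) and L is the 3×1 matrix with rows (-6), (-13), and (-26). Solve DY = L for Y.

Y = [[3], [5], [6]]

Since D multiplies Y on the left, Y = D⁻¹L.
D has determinant -3; D⁻¹ = [[-7, -1/3, 5/3], [-3, -1/3, 2/3], [-1, 0, 0]].
Y = D⁻¹L = [[-7, -1/3, 5/3], [-3, -1/3, 2/3], [-1, 0, 0]] · [[-6], [-13], [-26]] = [[3], [5], [6]].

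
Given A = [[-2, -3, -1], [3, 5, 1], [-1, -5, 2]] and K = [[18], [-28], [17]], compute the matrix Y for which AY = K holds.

Y = [[-4], [-3], [-1]]

Since A multiplies Y on the left, Y = A⁻¹K.
det A = 1, so A⁻¹ = [[15, 11, 2], [-7, -5, -1], [-10, -7, -1]].
Y = A⁻¹K = [[15, 11, 2], [-7, -5, -1], [-10, -7, -1]] · [[18], [-28], [17]] = [[-4], [-3], [-1]].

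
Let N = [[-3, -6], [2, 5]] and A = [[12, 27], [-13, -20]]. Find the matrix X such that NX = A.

X = [[6, -5], [-5, -2]]

Since N multiplies X on the left, X = N⁻¹A.
N has determinant -3; N⁻¹ = [[-5/3, -2], [2/3, 1]].
X = N⁻¹A = [[-5/3, -2], [2/3, 1]] · [[12, 27], [-13, -20]] = [[6, -5], [-5, -2]].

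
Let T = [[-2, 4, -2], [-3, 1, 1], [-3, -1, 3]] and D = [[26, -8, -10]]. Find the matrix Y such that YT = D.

Y = [[-1, -6, -2]]

Since T sits to the right of Y, Y = DT⁻¹.
det T = 4; the adjugate gives T⁻¹ = [[1, -5/2, 3/2], [3/2, -3, 2], [3/2, -7/2, 5/2]].
Y = DT⁻¹ = [[26, -8, -10]] · [[1, -5/2, 3/2], [3/2, -3, 2], [3/2, -7/2, 5/2]] = [[-1, -6, -2]].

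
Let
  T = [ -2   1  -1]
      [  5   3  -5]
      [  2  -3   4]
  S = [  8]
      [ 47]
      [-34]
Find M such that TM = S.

Since T multiplies M on the left, M = T⁻¹S.
det T = -3; the adjugate gives T⁻¹ = [[1, 1/3, 2/3], [10, 2, 5], [7, 4/3, 11/3]].
M = T⁻¹S = [[1, 1/3, 2/3], [10, 2, 5], [7, 4/3, 11/3]] · [[8], [47], [-34]] = [[1], [4], [-6]].

M = [[1], [4], [-6]]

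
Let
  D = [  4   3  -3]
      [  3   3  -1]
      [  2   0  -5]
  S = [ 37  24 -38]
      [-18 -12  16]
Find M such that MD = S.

M = [[5, 3, 4], [-6, 2, 0]]

D is on the right of M, so right-multiply by D⁻¹: M = SD⁻¹.
D has determinant -3; D⁻¹ = [[5, -5, -2], [-13/3, 14/3, 5/3], [2, -2, -1]].
M = SD⁻¹ = [[37, 24, -38], [-18, -12, 16]] · [[5, -5, -2], [-13/3, 14/3, 5/3], [2, -2, -1]] = [[5, 3, 4], [-6, 2, 0]].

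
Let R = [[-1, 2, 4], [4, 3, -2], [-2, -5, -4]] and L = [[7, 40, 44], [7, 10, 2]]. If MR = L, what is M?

Since R sits to the right of M, M = LR⁻¹.
det R = 6, so R⁻¹ = [[-11/3, -2, -8/3], [10/3, 2, 7/3], [-7/3, -3/2, -11/6]].
M = LR⁻¹ = [[7, 40, 44], [7, 10, 2]] · [[-11/3, -2, -8/3], [10/3, 2, 7/3], [-7/3, -3/2, -11/6]] = [[5, 0, -6], [3, 3, 1]].

M = [[5, 0, -6], [3, 3, 1]]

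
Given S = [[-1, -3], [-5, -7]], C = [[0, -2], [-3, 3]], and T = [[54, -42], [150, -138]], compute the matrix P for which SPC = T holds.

P = [[-3, 3], [3, 5]]

Isolating P: multiply by S⁻¹ from the left and C⁻¹ from the right, so P = S⁻¹TC⁻¹.
det S = -8, so S⁻¹ = [[7/8, -3/8], [-5/8, 1/8]].
det C = -6, so C⁻¹ = [[-1/2, -1/3], [-1/2, 0]].
S⁻¹T = [[-9, 15], [-15, 9]].
P = (S⁻¹T)C⁻¹ = [[-3, 3], [3, 5]].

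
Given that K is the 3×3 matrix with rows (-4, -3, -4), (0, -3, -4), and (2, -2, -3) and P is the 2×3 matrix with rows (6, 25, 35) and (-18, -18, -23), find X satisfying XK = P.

Since K sits to the right of X, X = PK⁻¹.
det K = -4; the adjugate gives K⁻¹ = [[-1/4, 1/4, 0], [2, -5, 4], [-3/2, 7/2, -3]].
X = PK⁻¹ = [[6, 25, 35], [-18, -18, -23]] · [[-1/4, 1/4, 0], [2, -5, 4], [-3/2, 7/2, -3]] = [[-4, -1, -5], [3, 5, -3]].

X = [[-4, -1, -5], [3, 5, -3]]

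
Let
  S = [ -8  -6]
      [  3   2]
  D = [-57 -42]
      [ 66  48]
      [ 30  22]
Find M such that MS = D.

M = [[6, -3], [-6, 6], [-3, 2]]

Right-multiplying both sides by S⁻¹ gives M = DS⁻¹.
det S = 2, so S⁻¹ = [[1, 3], [-3/2, -4]].
M = DS⁻¹ = [[-57, -42], [66, 48], [30, 22]] · [[1, 3], [-3/2, -4]] = [[6, -3], [-6, 6], [-3, 2]].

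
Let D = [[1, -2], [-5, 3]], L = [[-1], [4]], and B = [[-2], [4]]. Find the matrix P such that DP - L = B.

P = [[-1], [1]]

DP = B + L = [[-3], [8]].
D is on the left of P, so left-multiply by D⁻¹: P = D⁻¹(B + L).
D has determinant -7; D⁻¹ = [[-3/7, -2/7], [-5/7, -1/7]].
P = D⁻¹(B + L) = [[-1], [1]].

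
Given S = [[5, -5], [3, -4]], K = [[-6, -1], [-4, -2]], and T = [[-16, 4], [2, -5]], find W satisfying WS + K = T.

W = [[-5, 5], [3, -3]]

WS = T − K = [[-10, 5], [6, -3]].
S is on the right of W, so right-multiply by S⁻¹: W = (T − K)S⁻¹.
det S = -5; the adjugate gives S⁻¹ = [[4/5, -1], [3/5, -1]].
W = (T − K)S⁻¹ = [[-5, 5], [3, -3]].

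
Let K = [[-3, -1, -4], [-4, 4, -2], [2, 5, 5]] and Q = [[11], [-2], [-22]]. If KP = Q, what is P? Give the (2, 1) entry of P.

-5

Left-multiplying both sides by K⁻¹ gives P = K⁻¹Q.
det K = 6; the adjugate gives K⁻¹ = [[5, -5/2, 3], [8/3, -7/6, 5/3], [-14/3, 13/6, -8/3]].
P = K⁻¹Q = [[5, -5/2, 3], [8/3, -7/6, 5/3], [-14/3, 13/6, -8/3]] · [[11], [-2], [-22]] = [[-6], [-5], [3]].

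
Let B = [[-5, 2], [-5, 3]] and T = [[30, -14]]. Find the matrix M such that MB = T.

M = [[-4, -2]]

Right-multiplying both sides by B⁻¹ gives M = TB⁻¹.
det B = -5; the adjugate gives B⁻¹ = [[-3/5, 2/5], [-1, 1]].
M = TB⁻¹ = [[30, -14]] · [[-3/5, 2/5], [-1, 1]] = [[-4, -2]].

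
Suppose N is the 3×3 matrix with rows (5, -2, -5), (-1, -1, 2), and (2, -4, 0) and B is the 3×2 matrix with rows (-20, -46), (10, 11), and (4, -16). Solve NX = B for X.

X = [[2, -2], [0, 3], [6, 6]]

Since N multiplies X on the left, X = N⁻¹B.
det N = 2; the adjugate gives N⁻¹ = [[4, 10, -9/2], [2, 5, -5/2], [3, 8, -7/2]].
X = N⁻¹B = [[4, 10, -9/2], [2, 5, -5/2], [3, 8, -7/2]] · [[-20, -46], [10, 11], [4, -16]] = [[2, -2], [0, 3], [6, 6]].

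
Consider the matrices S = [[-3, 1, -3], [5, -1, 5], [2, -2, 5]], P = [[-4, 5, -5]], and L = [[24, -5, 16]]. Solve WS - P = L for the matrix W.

WS = L + P = [[20, 0, 11]].
Since S sits to the right of W, W = (L + P)S⁻¹.
det S = -6, so S⁻¹ = [[-5/6, -1/6, -1/3], [5/2, 3/2, 0], [4/3, 2/3, 1/3]].
W = (L + P)S⁻¹ = [[-2, 4, -3]].

W = [[-2, 4, -3]]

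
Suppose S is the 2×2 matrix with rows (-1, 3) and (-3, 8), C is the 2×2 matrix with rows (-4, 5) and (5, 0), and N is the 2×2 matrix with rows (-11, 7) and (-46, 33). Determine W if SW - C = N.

SW = N + C = [[-15, 12], [-41, 33]].
Since S multiplies W on the left, W = S⁻¹(N + C).
S has determinant 1; S⁻¹ = [[8, -3], [3, -1]].
W = S⁻¹(N + C) = [[3, -3], [-4, 3]].

W = [[3, -3], [-4, 3]]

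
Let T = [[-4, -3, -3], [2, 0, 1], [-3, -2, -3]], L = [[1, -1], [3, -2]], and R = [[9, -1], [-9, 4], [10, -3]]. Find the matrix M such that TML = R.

M = T⁻¹RL⁻¹ (apply T⁻¹ on the left and L⁻¹ on the right).
T has determinant -5; T⁻¹ = [[-2/5, 3/5, 3/5], [-3/5, -3/5, 2/5], [4/5, -1/5, -6/5]].
det L = 1, so L⁻¹ = [[-2, 1], [-3, 1]].
T⁻¹R = [[-3, 1], [4, -3], [-3, 2]].
M = (T⁻¹R)L⁻¹ = [[3, -2], [1, 1], [0, -1]].

M = [[3, -2], [1, 1], [0, -1]]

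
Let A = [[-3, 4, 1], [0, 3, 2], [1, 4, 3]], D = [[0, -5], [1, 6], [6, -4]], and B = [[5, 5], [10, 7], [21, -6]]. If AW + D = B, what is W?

W = [[4, -4], [5, -1], [-3, 2]]

AW = B − D = [[5, 10], [9, 1], [15, -2]].
A is on the left of W, so left-multiply by A⁻¹: W = A⁻¹(B − D).
det A = 2, so A⁻¹ = [[1/2, -4, 5/2], [1, -5, 3], [-3/2, 8, -9/2]].
W = A⁻¹(B − D) = [[4, -4], [5, -1], [-3, 2]].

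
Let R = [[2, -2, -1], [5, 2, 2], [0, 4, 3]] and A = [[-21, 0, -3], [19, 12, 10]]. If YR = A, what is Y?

R is on the right of Y, so right-multiply by R⁻¹: Y = AR⁻¹.
R has determinant 6; R⁻¹ = [[-1/3, 1/3, -1/3], [-5/2, 1, -3/2], [10/3, -4/3, 7/3]].
Y = AR⁻¹ = [[-21, 0, -3], [19, 12, 10]] · [[-1/3, 1/3, -1/3], [-5/2, 1, -3/2], [10/3, -4/3, 7/3]] = [[-3, -3, 0], [-3, 5, -1]].

Y = [[-3, -3, 0], [-3, 5, -1]]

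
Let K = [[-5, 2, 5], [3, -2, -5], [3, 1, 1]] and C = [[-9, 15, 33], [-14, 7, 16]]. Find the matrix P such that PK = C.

Since K sits to the right of P, P = CK⁻¹.
det K = -6; the adjugate gives K⁻¹ = [[-1/2, -1/2, 0], [3, 10/3, 5/3], [-3/2, -11/6, -2/3]].
P = CK⁻¹ = [[-9, 15, 33], [-14, 7, 16]] · [[-1/2, -1/2, 0], [3, 10/3, 5/3], [-3/2, -11/6, -2/3]] = [[0, -6, 3], [4, 1, 1]].

P = [[0, -6, 3], [4, 1, 1]]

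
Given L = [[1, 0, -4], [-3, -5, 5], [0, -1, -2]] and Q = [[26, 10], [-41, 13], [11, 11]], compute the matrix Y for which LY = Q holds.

Left-multiplying both sides by L⁻¹ gives Y = L⁻¹Q.
det L = 3; the adjugate gives L⁻¹ = [[5, 4/3, -20/3], [-2, -2/3, 7/3], [1, 1/3, -5/3]].
Y = L⁻¹Q = [[5, 4/3, -20/3], [-2, -2/3, 7/3], [1, 1/3, -5/3]] · [[26, 10], [-41, 13], [11, 11]] = [[2, -6], [1, -3], [-6, -4]].

Y = [[2, -6], [1, -3], [-6, -4]]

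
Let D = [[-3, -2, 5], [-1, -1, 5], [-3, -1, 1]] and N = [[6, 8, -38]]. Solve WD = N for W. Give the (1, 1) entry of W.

-2

Right-multiplying both sides by D⁻¹ gives W = ND⁻¹.
det D = 6; the adjugate gives D⁻¹ = [[2/3, -1/2, -5/6], [-7/3, 2, 5/3], [-1/3, 1/2, 1/6]].
W = ND⁻¹ = [[6, 8, -38]] · [[2/3, -1/2, -5/6], [-7/3, 2, 5/3], [-1/3, 1/2, 1/6]] = [[-2, -6, 2]].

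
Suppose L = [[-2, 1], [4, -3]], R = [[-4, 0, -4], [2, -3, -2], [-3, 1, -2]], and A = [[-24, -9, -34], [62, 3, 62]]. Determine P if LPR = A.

P = [[-5, -3, 3], [1, -5, 0]]

P = L⁻¹AR⁻¹ (apply L⁻¹ on the left and R⁻¹ on the right).
L has determinant 2; L⁻¹ = [[-3/2, -1/2], [-2, -1]].
R has determinant -4; R⁻¹ = [[-2, 1, 3], [-5/2, 1, 4], [7/4, -1, -3]].
L⁻¹A = [[5, 12, 20], [-14, 15, 6]].
P = (L⁻¹A)R⁻¹ = [[-5, -3, 3], [1, -5, 0]].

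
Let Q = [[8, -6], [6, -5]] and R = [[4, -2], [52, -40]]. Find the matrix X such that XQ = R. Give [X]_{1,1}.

Right-multiplying both sides by Q⁻¹ gives X = RQ⁻¹.
Q has determinant -4; Q⁻¹ = [[5/4, -3/2], [3/2, -2]].
X = RQ⁻¹ = [[4, -2], [52, -40]] · [[5/4, -3/2], [3/2, -2]] = [[2, -2], [5, 2]].

2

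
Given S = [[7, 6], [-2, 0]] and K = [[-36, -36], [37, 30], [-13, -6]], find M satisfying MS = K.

S is on the right of M, so right-multiply by S⁻¹: M = KS⁻¹.
det S = 12; the adjugate gives S⁻¹ = [[0, -1/2], [1/6, 7/12]].
M = KS⁻¹ = [[-36, -36], [37, 30], [-13, -6]] · [[0, -1/2], [1/6, 7/12]] = [[-6, -3], [5, -1], [-1, 3]].

M = [[-6, -3], [5, -1], [-1, 3]]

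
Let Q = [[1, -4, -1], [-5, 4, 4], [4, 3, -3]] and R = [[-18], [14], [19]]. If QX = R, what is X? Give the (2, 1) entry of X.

5

Left-multiplying both sides by Q⁻¹ gives X = Q⁻¹R.
det Q = 3, so Q⁻¹ = [[-8, -5, -4], [1/3, 1/3, 1/3], [-31/3, -19/3, -16/3]].
X = Q⁻¹R = [[-8, -5, -4], [1/3, 1/3, 1/3], [-31/3, -19/3, -16/3]] · [[-18], [14], [19]] = [[-2], [5], [-4]].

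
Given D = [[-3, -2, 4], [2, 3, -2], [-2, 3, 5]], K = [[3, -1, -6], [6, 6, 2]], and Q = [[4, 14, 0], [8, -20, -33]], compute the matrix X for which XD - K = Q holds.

X = [[1, 5, 0], [-2, -1, -5]]

XD = Q + K = [[7, 13, -6], [14, -14, -31]].
Right-multiplying both sides by D⁻¹ gives X = (Q + K)D⁻¹.
det D = -3, so D⁻¹ = [[-7, -22/3, 8/3], [2, 7/3, -2/3], [-4, -13/3, 5/3]].
X = (Q + K)D⁻¹ = [[1, 5, 0], [-2, -1, -5]].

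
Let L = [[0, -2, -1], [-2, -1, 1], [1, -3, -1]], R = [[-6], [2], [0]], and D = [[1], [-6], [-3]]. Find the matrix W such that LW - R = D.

W = [[3], [1], [3]]

LW = D + R = [[-5], [-4], [-3]].
Since L multiplies W on the left, W = L⁻¹(D + R).
L has determinant -5; L⁻¹ = [[-4/5, -1/5, 3/5], [1/5, -1/5, -2/5], [-7/5, 2/5, 4/5]].
W = L⁻¹(D + R) = [[3], [1], [3]].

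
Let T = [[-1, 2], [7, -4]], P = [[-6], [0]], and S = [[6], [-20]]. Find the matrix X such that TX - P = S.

X = [[-4], [-2]]

TX = S + P = [[0], [-20]].
T is on the left of X, so left-multiply by T⁻¹: X = T⁻¹(S + P).
det T = -10, so T⁻¹ = [[2/5, 1/5], [7/10, 1/10]].
X = T⁻¹(S + P) = [[-4], [-2]].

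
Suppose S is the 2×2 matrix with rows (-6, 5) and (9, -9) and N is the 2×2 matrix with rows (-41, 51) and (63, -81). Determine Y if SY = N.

Y = [[6, -6], [-1, 3]]

Left-multiplying both sides by S⁻¹ gives Y = S⁻¹N.
det S = 9, so S⁻¹ = [[-1, -5/9], [-1, -2/3]].
Y = S⁻¹N = [[-1, -5/9], [-1, -2/3]] · [[-41, 51], [63, -81]] = [[6, -6], [-1, 3]].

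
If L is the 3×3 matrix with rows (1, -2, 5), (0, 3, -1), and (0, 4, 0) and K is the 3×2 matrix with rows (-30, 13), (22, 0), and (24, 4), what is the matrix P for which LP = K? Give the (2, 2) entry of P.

L is on the left of P, so left-multiply by L⁻¹: P = L⁻¹K.
L has determinant 4; L⁻¹ = [[1, 5, -13/4], [0, 0, 1/4], [0, -1, 3/4]].
P = L⁻¹K = [[1, 5, -13/4], [0, 0, 1/4], [0, -1, 3/4]] · [[-30, 13], [22, 0], [24, 4]] = [[2, 0], [6, 1], [-4, 3]].

1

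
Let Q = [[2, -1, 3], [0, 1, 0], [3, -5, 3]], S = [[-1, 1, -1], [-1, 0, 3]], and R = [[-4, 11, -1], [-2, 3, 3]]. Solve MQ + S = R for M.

MQ = R − S = [[-3, 10, 0], [-1, 3, 0]].
Q is on the right of M, so right-multiply by Q⁻¹: M = (R − S)Q⁻¹.
det Q = -3, so Q⁻¹ = [[-1, 4, 1], [0, 1, 0], [1, -7/3, -2/3]].
M = (R − S)Q⁻¹ = [[3, -2, -3], [1, -1, -1]].

M = [[3, -2, -3], [1, -1, -1]]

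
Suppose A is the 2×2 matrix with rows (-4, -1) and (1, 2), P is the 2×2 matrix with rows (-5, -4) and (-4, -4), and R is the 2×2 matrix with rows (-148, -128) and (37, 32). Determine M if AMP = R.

Left-multiply by A⁻¹ and right-multiply by P⁻¹: M = A⁻¹RP⁻¹.
det A = -7; the adjugate gives A⁻¹ = [[-2/7, -1/7], [1/7, 4/7]].
det P = 4, so P⁻¹ = [[-1, 1], [1, -5/4]].
A⁻¹R = [[37, 32], [0, 0]].
M = (A⁻¹R)P⁻¹ = [[-5, -3], [0, 0]].

M = [[-5, -3], [0, 0]]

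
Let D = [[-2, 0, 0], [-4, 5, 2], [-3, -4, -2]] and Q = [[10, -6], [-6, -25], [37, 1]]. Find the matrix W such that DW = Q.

Left-multiplying both sides by D⁻¹ gives W = D⁻¹Q.
det D = 4; the adjugate gives D⁻¹ = [[-1/2, 0, 0], [-7/2, 1, 1], [31/4, -2, -5/2]].
W = D⁻¹Q = [[-1/2, 0, 0], [-7/2, 1, 1], [31/4, -2, -5/2]] · [[10, -6], [-6, -25], [37, 1]] = [[-5, 3], [-4, -3], [-3, 1]].

W = [[-5, 3], [-4, -3], [-3, 1]]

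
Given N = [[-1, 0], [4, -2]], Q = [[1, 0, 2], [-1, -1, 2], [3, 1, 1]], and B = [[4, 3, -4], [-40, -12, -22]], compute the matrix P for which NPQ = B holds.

Left-multiply by N⁻¹ and right-multiply by Q⁻¹: P = N⁻¹BQ⁻¹.
N has determinant 2; N⁻¹ = [[-1, 0], [-2, -1/2]].
Q has determinant 1; Q⁻¹ = [[-3, 2, 2], [7, -5, -4], [2, -1, -1]].
N⁻¹B = [[-4, -3, 4], [12, 0, 19]].
P = (N⁻¹B)Q⁻¹ = [[-1, 3, 0], [2, 5, 5]].

P = [[-1, 3, 0], [2, 5, 5]]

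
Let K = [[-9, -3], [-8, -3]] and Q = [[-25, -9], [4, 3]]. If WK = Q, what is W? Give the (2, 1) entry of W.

4

K is on the right of W, so right-multiply by K⁻¹: W = QK⁻¹.
det K = 3, so K⁻¹ = [[-1, 1], [8/3, -3]].
W = QK⁻¹ = [[-25, -9], [4, 3]] · [[-1, 1], [8/3, -3]] = [[1, 2], [4, -5]].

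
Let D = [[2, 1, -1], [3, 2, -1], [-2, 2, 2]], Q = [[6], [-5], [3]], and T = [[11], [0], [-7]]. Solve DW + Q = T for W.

DW = T − Q = [[5], [5], [-10]].
Since D multiplies W on the left, W = D⁻¹(T − Q).
D has determinant -2; D⁻¹ = [[-3, 2, -1/2], [2, -1, 1/2], [-5, 3, -1/2]].
W = D⁻¹(T − Q) = [[0], [0], [-5]].

W = [[0], [0], [-5]]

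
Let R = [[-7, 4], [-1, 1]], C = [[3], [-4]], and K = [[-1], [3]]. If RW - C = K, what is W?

RW = K + C = [[2], [-1]].
R is on the left of W, so left-multiply by R⁻¹: W = R⁻¹(K + C).
det R = -3; the adjugate gives R⁻¹ = [[-1/3, 4/3], [-1/3, 7/3]].
W = R⁻¹(K + C) = [[-2], [-3]].

W = [[-2], [-3]]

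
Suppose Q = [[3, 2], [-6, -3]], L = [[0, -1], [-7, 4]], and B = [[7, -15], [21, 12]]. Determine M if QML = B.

M = [[5, 3], [-2, -5]]

M = Q⁻¹BL⁻¹ (apply Q⁻¹ on the left and L⁻¹ on the right).
det Q = 3, so Q⁻¹ = [[-1, -2/3], [2, 1]].
det L = -7, so L⁻¹ = [[-4/7, -1/7], [-1, 0]].
Q⁻¹B = [[-21, 7], [35, -18]].
M = (Q⁻¹B)L⁻¹ = [[5, 3], [-2, -5]].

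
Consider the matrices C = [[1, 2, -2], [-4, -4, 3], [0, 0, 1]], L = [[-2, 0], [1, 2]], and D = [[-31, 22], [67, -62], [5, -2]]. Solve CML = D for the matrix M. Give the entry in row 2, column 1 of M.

Left-multiply by C⁻¹ and right-multiply by L⁻¹: M = C⁻¹DL⁻¹.
det C = 4, so C⁻¹ = [[-1, -1/2, -1/2], [1, 1/4, 5/4], [0, 0, 1]].
L has determinant -4; L⁻¹ = [[-1/2, 0], [1/4, 1/2]].
C⁻¹D = [[-5, 10], [-8, 4], [5, -2]].
M = (C⁻¹D)L⁻¹ = [[5, 5], [5, 2], [-3, -1]].

5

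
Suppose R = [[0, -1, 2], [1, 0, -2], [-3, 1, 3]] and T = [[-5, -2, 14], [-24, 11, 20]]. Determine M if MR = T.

M = [[2, -5, 0], [-5, -6, 6]]

Since R sits to the right of M, M = TR⁻¹.
det R = -1, so R⁻¹ = [[-2, -5, -2], [-3, -6, -2], [-1, -3, -1]].
M = TR⁻¹ = [[-5, -2, 14], [-24, 11, 20]] · [[-2, -5, -2], [-3, -6, -2], [-1, -3, -1]] = [[2, -5, 0], [-5, -6, 6]].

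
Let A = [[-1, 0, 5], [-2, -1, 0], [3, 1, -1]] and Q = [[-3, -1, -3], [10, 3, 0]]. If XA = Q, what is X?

Since A sits to the right of X, X = QA⁻¹.
A has determinant 4; A⁻¹ = [[1/4, 5/4, 5/4], [-1/2, -7/2, -5/2], [1/4, 1/4, 1/4]].
X = QA⁻¹ = [[-3, -1, -3], [10, 3, 0]] · [[1/4, 5/4, 5/4], [-1/2, -7/2, -5/2], [1/4, 1/4, 1/4]] = [[-1, -1, -2], [1, 2, 5]].

X = [[-1, -1, -2], [1, 2, 5]]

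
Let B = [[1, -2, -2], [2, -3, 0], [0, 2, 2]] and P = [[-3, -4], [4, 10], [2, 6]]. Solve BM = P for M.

Since B multiplies M on the left, M = B⁻¹P.
det B = -6; the adjugate gives B⁻¹ = [[1, 0, 1], [2/3, -1/3, 2/3], [-2/3, 1/3, -1/6]].
M = B⁻¹P = [[1, 0, 1], [2/3, -1/3, 2/3], [-2/3, 1/3, -1/6]] · [[-3, -4], [4, 10], [2, 6]] = [[-1, 2], [-2, -2], [3, 5]].

M = [[-1, 2], [-2, -2], [3, 5]]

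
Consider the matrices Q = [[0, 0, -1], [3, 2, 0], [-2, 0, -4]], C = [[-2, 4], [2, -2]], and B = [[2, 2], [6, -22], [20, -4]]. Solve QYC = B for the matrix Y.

Y = [[0, -3], [-4, 2], [-2, -3]]

Left-multiply by Q⁻¹ and right-multiply by C⁻¹: Y = Q⁻¹BC⁻¹.
Q has determinant -4; Q⁻¹ = [[2, 0, -1/2], [-3, 1/2, 3/4], [-1, 0, 0]].
det C = -4; the adjugate gives C⁻¹ = [[1/2, 1], [1/2, 1/2]].
Q⁻¹B = [[-6, 6], [12, -20], [-2, -2]].
Y = (Q⁻¹B)C⁻¹ = [[0, -3], [-4, 2], [-2, -3]].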